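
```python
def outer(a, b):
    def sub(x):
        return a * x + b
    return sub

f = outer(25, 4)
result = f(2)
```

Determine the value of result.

Step 1: outer(25, 4) captures a = 25, b = 4.
Step 2: f(2) computes 25 * 2 + 4 = 54.
Step 3: result = 54

The answer is 54.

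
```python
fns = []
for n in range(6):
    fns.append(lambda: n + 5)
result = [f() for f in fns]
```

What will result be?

Step 1: All lambdas capture n by reference. After the loop, n = 5.
Step 2: Each call returns 5 + 5 = 10.
Step 3: result = [10, 10, 10, 10, 10, 10]

The answer is [10, 10, 10, 10, 10, 10].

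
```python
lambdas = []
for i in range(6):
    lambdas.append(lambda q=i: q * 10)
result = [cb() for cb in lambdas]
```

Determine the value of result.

Step 1: Default arg q=i captures i at each iteration.
Step 2: lambdas[k] has q defaulting to k, returns k * 10.
Step 3: result = [0, 10, 20, 30, 40, 50]

The answer is [0, 10, 20, 30, 40, 50].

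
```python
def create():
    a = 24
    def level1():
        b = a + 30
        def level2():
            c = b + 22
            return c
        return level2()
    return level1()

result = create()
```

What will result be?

Step 1: a = 24. b = a + 30 = 54.
Step 2: c = b + 22 = 54 + 22 = 76.
Step 3: result = 76

The answer is 76.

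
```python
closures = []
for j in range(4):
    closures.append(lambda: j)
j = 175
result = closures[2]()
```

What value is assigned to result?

Step 1: Lambdas capture the variable j by reference, not by value.
Step 2: After the loop, j is reassigned to 175.
Step 3: closures[2]() looks up the current j = 175. result = 175

The answer is 175.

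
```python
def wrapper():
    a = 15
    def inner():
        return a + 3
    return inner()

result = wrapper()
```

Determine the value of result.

Step 1: wrapper() defines a = 15.
Step 2: inner() reads a = 15 from enclosing scope, returns 15 + 3 = 18.
Step 3: result = 18

The answer is 18.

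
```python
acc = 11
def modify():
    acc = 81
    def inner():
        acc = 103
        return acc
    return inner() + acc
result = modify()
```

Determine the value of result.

Step 1: modify() has local acc = 81. inner() has local acc = 103.
Step 2: inner() returns its local acc = 103.
Step 3: modify() returns 103 + its own acc (81) = 184

The answer is 184.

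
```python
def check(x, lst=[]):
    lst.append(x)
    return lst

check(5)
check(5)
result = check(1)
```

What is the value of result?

Step 1: Mutable default argument gotcha! The list [] is created once.
Step 2: Each call appends to the SAME list: [5], [5, 5], [5, 5, 1].
Step 3: result = [5, 5, 1]

The answer is [5, 5, 1].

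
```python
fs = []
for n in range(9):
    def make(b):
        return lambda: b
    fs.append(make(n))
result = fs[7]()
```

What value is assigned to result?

Step 1: make(n) creates a new scope capturing b = n at call time.
Step 2: fs[7] = make(7), so its lambda captures b = 7.
Step 3: result = 7 (closure factory fixes late binding)

The answer is 7.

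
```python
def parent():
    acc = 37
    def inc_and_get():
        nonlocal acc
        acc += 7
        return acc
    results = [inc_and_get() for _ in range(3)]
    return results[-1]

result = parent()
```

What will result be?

Step 1: acc = 37.
Step 2: Three calls to inc_and_get(), each adding 7.
Step 3: Last value = 37 + 7 * 3 = 58

The answer is 58.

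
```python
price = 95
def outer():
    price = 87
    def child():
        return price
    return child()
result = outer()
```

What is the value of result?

Step 1: price = 95 globally, but outer() defines price = 87 locally.
Step 2: child() looks up price. Not in local scope, so checks enclosing scope (outer) and finds price = 87.
Step 3: result = 87

The answer is 87.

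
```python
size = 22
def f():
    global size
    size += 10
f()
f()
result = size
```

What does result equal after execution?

Step 1: size = 22.
Step 2: First f(): size = 22 + 10 = 32.
Step 3: Second f(): size = 32 + 10 = 42. result = 42

The answer is 42.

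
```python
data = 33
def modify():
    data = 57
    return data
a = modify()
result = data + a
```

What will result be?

Step 1: Global data = 33. modify() returns local data = 57.
Step 2: a = 57. Global data still = 33.
Step 3: result = 33 + 57 = 90

The answer is 90.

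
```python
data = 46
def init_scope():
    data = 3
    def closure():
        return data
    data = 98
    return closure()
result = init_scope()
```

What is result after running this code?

Step 1: init_scope() sets data = 3, then later data = 98.
Step 2: closure() is called after data is reassigned to 98. Closures capture variables by reference, not by value.
Step 3: result = 98

The answer is 98.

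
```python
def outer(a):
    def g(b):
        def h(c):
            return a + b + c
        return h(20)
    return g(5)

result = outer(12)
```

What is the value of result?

Step 1: a = 12, b = 5, c = 20 across three nested scopes.
Step 2: h() accesses all three via LEGB rule.
Step 3: result = 12 + 5 + 20 = 37

The answer is 37.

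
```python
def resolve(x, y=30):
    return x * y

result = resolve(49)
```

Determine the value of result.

Step 1: resolve(49) uses default y = 30.
Step 2: Returns 49 * 30 = 1470.
Step 3: result = 1470

The answer is 1470.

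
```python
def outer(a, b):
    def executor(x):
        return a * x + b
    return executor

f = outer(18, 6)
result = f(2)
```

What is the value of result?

Step 1: outer(18, 6) captures a = 18, b = 6.
Step 2: f(2) computes 18 * 2 + 6 = 42.
Step 3: result = 42

The answer is 42.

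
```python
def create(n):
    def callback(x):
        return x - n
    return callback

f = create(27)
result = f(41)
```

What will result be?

Step 1: create(27) creates a closure capturing n = 27.
Step 2: f(41) computes 41 - 27 = 14.
Step 3: result = 14

The answer is 14.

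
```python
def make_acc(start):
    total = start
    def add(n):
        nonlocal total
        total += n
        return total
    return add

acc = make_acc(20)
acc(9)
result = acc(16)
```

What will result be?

Step 1: make_acc(20) creates closure with total = 20.
Step 2: First acc(9): total = 20 + 9 = 29.
Step 3: Second acc(16): total = 29 + 16 = 45. result = 45

The answer is 45.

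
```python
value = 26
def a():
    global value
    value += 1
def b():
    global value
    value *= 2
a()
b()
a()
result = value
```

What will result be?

Step 1: value = 26.
Step 2: a(): value = 26 + 1 = 27.
Step 3: b(): value = 27 * 2 = 54.
Step 4: a(): value = 54 + 1 = 55

The answer is 55.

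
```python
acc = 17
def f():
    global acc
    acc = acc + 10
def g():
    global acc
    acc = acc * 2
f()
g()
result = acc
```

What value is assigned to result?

Step 1: acc = 17.
Step 2: f() adds 10: acc = 17 + 10 = 27.
Step 3: g() doubles: acc = 27 * 2 = 54.
Step 4: result = 54

The answer is 54.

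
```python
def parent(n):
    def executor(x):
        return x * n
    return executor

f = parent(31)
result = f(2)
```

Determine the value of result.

Step 1: parent(31) creates a closure capturing n = 31.
Step 2: f(2) computes 2 * 31 = 62.
Step 3: result = 62

The answer is 62.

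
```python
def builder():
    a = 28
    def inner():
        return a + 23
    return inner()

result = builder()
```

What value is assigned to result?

Step 1: builder() defines a = 28.
Step 2: inner() reads a = 28 from enclosing scope, returns 28 + 23 = 51.
Step 3: result = 51

The answer is 51.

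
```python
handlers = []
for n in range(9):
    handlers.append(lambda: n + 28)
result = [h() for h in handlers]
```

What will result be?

Step 1: All lambdas capture n by reference. After the loop, n = 8.
Step 2: Each call returns 8 + 28 = 36.
Step 3: result = [36, 36, 36, 36, 36, 36, 36, 36, 36]

The answer is [36, 36, 36, 36, 36, 36, 36, 36, 36].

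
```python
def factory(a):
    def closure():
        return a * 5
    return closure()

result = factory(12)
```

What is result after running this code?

Step 1: factory(12) binds parameter a = 12.
Step 2: closure() accesses a = 12 from enclosing scope.
Step 3: result = 12 * 5 = 60

The answer is 60.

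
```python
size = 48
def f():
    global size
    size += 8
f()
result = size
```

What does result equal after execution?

Step 1: size = 48 globally.
Step 2: f() modifies global size: size += 8 = 56.
Step 3: result = 56

The answer is 56.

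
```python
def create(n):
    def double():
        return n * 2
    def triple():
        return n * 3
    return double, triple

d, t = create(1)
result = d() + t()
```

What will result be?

Step 1: Both closures capture the same n = 1.
Step 2: d() = 1 * 2 = 2, t() = 1 * 3 = 3.
Step 3: result = 2 + 3 = 5

The answer is 5.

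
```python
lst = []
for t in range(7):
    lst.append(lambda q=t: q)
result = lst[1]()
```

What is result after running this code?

Step 1: Default argument q=t captures t's value at each iteration.
Step 2: lst[1] captured q = 1 when t was 1.
Step 3: result = 1

The answer is 1.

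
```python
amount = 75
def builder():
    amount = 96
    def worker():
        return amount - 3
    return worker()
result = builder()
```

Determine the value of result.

Step 1: builder() shadows global amount with amount = 96.
Step 2: worker() finds amount = 96 in enclosing scope, computes 96 - 3 = 93.
Step 3: result = 93

The answer is 93.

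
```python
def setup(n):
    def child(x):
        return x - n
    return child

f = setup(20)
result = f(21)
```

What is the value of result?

Step 1: setup(20) creates a closure capturing n = 20.
Step 2: f(21) computes 21 - 20 = 1.
Step 3: result = 1

The answer is 1.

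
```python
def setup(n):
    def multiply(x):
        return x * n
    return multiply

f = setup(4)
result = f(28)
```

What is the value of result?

Step 1: setup(4) returns multiply closure with n = 4.
Step 2: f(28) computes 28 * 4 = 112.
Step 3: result = 112

The answer is 112.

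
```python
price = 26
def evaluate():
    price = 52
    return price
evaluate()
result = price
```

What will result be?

Step 1: price = 26 globally.
Step 2: evaluate() creates a LOCAL price = 52 (no global keyword!).
Step 3: The global price is unchanged. result = 26

The answer is 26.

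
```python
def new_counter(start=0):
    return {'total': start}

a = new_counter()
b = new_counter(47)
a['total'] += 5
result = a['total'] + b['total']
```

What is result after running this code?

Step 1: new_counter() returns a new dict each call (immutable default 0).
Step 2: a = {'total': 0}, b = {'total': 47}.
Step 3: a['total'] += 5 = 5. result = 5 + 47 = 52

The answer is 52.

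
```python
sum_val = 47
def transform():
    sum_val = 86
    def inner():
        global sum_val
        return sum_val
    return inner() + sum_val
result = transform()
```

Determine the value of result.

Step 1: Global sum_val = 47. transform() shadows with local sum_val = 86.
Step 2: inner() uses global keyword, so inner() returns global sum_val = 47.
Step 3: transform() returns 47 + 86 = 133

The answer is 133.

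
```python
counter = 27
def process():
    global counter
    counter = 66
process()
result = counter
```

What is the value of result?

Step 1: counter = 27 globally.
Step 2: process() declares global counter and sets it to 66.
Step 3: After process(), global counter = 66. result = 66

The answer is 66.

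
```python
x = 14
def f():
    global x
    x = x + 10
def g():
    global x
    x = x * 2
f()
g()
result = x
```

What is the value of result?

Step 1: x = 14.
Step 2: f() adds 10: x = 14 + 10 = 24.
Step 3: g() doubles: x = 24 * 2 = 48.
Step 4: result = 48

The answer is 48.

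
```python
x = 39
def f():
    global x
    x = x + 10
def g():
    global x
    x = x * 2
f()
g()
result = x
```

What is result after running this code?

Step 1: x = 39.
Step 2: f() adds 10: x = 39 + 10 = 49.
Step 3: g() doubles: x = 49 * 2 = 98.
Step 4: result = 98

The answer is 98.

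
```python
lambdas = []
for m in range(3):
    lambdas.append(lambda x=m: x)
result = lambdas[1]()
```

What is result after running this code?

Step 1: Default argument x=m captures m's value at each iteration.
Step 2: lambdas[1] captured x = 1 when m was 1.
Step 3: result = 1

The answer is 1.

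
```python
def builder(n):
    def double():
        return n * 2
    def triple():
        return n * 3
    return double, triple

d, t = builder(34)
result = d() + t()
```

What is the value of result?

Step 1: Both closures capture the same n = 34.
Step 2: d() = 34 * 2 = 68, t() = 34 * 3 = 102.
Step 3: result = 68 + 102 = 170

The answer is 170.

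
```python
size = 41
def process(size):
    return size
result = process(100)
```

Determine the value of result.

Step 1: Global size = 41.
Step 2: process(100) takes parameter size = 100, which shadows the global.
Step 3: result = 100

The answer is 100.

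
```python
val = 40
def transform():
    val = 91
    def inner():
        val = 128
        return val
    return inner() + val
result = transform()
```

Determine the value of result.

Step 1: transform() has local val = 91. inner() has local val = 128.
Step 2: inner() returns its local val = 128.
Step 3: transform() returns 128 + its own val (91) = 219

The answer is 219.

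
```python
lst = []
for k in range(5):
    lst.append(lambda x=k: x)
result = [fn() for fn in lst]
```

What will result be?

Step 1: Default arg x=k captures k at each iteration.
Step 2: Each lambda has its own default: 0, 1, ..., 4.
Step 3: result = [0, 1, 2, 3, 4]

The answer is [0, 1, 2, 3, 4].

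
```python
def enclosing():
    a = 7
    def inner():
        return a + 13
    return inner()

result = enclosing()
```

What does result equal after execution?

Step 1: enclosing() defines a = 7.
Step 2: inner() reads a = 7 from enclosing scope, returns 7 + 13 = 20.
Step 3: result = 20

The answer is 20.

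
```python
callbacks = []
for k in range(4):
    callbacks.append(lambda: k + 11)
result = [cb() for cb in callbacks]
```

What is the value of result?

Step 1: All lambdas capture k by reference. After the loop, k = 3.
Step 2: Each call returns 3 + 11 = 14.
Step 3: result = [14, 14, 14, 14]

The answer is [14, 14, 14, 14].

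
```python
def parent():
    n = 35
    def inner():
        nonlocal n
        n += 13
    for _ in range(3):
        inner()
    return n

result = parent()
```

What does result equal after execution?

Step 1: n = 35.
Step 2: inner() is called 3 times in a loop, each adding 13 via nonlocal.
Step 3: n = 35 + 13 * 3 = 74

The answer is 74.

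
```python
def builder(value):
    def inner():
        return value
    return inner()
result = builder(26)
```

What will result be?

Step 1: builder(26) binds parameter value = 26.
Step 2: inner() looks up value in enclosing scope and finds the parameter value = 26.
Step 3: result = 26

The answer is 26.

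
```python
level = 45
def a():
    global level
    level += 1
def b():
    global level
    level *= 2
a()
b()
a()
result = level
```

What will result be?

Step 1: level = 45.
Step 2: a(): level = 45 + 1 = 46.
Step 3: b(): level = 46 * 2 = 92.
Step 4: a(): level = 92 + 1 = 93

The answer is 93.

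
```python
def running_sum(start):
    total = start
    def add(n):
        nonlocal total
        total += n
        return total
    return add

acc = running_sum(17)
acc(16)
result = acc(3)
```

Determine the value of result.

Step 1: running_sum(17) creates closure with total = 17.
Step 2: First acc(16): total = 17 + 16 = 33.
Step 3: Second acc(3): total = 33 + 3 = 36. result = 36

The answer is 36.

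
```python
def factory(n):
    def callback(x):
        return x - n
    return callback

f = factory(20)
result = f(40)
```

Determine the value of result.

Step 1: factory(20) creates a closure capturing n = 20.
Step 2: f(40) computes 40 - 20 = 20.
Step 3: result = 20

The answer is 20.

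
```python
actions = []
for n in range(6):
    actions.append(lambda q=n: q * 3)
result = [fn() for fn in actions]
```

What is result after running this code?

Step 1: Default arg q=n captures n at each iteration.
Step 2: actions[k] has q defaulting to k, returns k * 3.
Step 3: result = [0, 3, 6, 9, 12, 15]

The answer is [0, 3, 6, 9, 12, 15].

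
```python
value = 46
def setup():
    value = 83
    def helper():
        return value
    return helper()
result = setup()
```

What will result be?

Step 1: value = 46 globally, but setup() defines value = 83 locally.
Step 2: helper() looks up value. Not in local scope, so checks enclosing scope (setup) and finds value = 83.
Step 3: result = 83

The answer is 83.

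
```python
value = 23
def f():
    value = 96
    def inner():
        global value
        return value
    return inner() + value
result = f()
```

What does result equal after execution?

Step 1: Global value = 23. f() shadows with local value = 96.
Step 2: inner() uses global keyword, so inner() returns global value = 23.
Step 3: f() returns 23 + 96 = 119

The answer is 119.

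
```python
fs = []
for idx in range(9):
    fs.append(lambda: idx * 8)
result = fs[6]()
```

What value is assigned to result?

Step 1: All lambdas reference the same variable idx (late binding).
Step 2: After the loop, idx = 8. Every lambda returns idx * 8.
Step 3: fs[6]() = 8 * 8 = 64

The answer is 64.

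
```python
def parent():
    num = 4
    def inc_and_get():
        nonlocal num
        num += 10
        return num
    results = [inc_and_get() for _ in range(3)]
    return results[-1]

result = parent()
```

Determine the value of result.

Step 1: num = 4.
Step 2: Three calls to inc_and_get(), each adding 10.
Step 3: Last value = 4 + 10 * 3 = 34

The answer is 34.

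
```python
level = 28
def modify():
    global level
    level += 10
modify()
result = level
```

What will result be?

Step 1: level = 28 globally.
Step 2: modify() modifies global level: level += 10 = 38.
Step 3: result = 38

The answer is 38.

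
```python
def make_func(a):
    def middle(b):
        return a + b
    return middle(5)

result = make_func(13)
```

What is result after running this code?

Step 1: make_func(13) passes a = 13.
Step 2: middle(5) has b = 5, reads a = 13 from enclosing.
Step 3: result = 13 + 5 = 18

The answer is 18.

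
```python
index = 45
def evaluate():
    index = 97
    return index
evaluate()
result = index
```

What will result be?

Step 1: Global index = 45.
Step 2: evaluate() creates local index = 97 (shadow, not modification).
Step 3: After evaluate() returns, global index is unchanged. result = 45

The answer is 45.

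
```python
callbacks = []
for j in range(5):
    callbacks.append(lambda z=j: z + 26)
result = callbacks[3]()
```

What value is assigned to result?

Step 1: Default argument z=j captures j's value at definition time.
Step 2: callbacks[3] was defined when j = 3, so z defaults to 3.
Step 3: result = 3 + 26 = 29 (default arg fixes the late binding issue)

The answer is 29.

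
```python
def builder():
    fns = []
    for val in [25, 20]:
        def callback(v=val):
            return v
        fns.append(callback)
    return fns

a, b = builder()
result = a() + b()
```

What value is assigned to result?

Step 1: Default argument v=val captures val at each iteration.
Step 2: a() returns 25 (captured at first iteration), b() returns 20 (captured at second).
Step 3: result = 25 + 20 = 45

The answer is 45.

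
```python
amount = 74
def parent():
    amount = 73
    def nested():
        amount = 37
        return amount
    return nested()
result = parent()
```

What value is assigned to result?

Step 1: Three scopes define amount: global (74), parent (73), nested (37).
Step 2: nested() has its own local amount = 37, which shadows both enclosing and global.
Step 3: result = 37 (local wins in LEGB)

The answer is 37.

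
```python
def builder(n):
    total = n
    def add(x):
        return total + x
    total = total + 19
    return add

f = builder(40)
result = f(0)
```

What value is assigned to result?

Step 1: builder(40) sets total = 40, then total = 40 + 19 = 59.
Step 2: Closures capture by reference, so add sees total = 59.
Step 3: f(0) returns 59 + 0 = 59

The answer is 59.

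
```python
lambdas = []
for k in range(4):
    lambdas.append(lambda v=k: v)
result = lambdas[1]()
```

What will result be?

Step 1: Default argument v=k captures k's value at each iteration.
Step 2: lambdas[1] captured v = 1 when k was 1.
Step 3: result = 1

The answer is 1.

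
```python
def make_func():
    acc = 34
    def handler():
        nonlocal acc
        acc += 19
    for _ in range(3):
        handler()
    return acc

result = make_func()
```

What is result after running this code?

Step 1: acc = 34.
Step 2: handler() is called 3 times in a loop, each adding 19 via nonlocal.
Step 3: acc = 34 + 19 * 3 = 91

The answer is 91.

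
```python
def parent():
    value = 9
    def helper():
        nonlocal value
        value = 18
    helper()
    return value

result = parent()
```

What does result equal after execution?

Step 1: parent() sets value = 9.
Step 2: helper() uses nonlocal to reassign value = 18.
Step 3: result = 18

The answer is 18.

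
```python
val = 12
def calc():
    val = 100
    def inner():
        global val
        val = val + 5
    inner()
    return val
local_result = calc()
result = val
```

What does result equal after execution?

Step 1: Global val = 12. calc() creates local val = 100.
Step 2: inner() declares global val and adds 5: global val = 12 + 5 = 17.
Step 3: calc() returns its local val = 100 (unaffected by inner).
Step 4: result = global val = 17

The answer is 17.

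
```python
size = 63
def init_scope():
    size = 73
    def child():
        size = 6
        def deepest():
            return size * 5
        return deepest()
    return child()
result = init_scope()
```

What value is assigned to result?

Step 1: deepest() looks up size through LEGB: not local, finds size = 6 in enclosing child().
Step 2: Returns 6 * 5 = 30.
Step 3: result = 30

The answer is 30.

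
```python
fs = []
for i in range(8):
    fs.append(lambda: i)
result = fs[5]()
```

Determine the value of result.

Step 1: The loop creates 8 lambdas, all referencing the same variable i.
Step 2: After the loop, i = 7 (final value).
Step 3: fs[5]() looks up i at call time and finds 7. This is the late binding gotcha. result = 7

The answer is 7.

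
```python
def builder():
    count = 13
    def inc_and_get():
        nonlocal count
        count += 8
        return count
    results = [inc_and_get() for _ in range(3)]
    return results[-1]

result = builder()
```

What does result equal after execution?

Step 1: count = 13.
Step 2: Three calls to inc_and_get(), each adding 8.
Step 3: Last value = 13 + 8 * 3 = 37

The answer is 37.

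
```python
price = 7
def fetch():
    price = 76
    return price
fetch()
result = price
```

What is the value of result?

Step 1: price = 7 globally.
Step 2: fetch() creates a LOCAL price = 76 (no global keyword!).
Step 3: The global price is unchanged. result = 7

The answer is 7.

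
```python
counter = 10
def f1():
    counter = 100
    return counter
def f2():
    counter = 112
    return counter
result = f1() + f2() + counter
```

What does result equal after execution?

Step 1: Each function shadows global counter with its own local.
Step 2: f1() returns 100, f2() returns 112.
Step 3: Global counter = 10 is unchanged. result = 100 + 112 + 10 = 222

The answer is 222.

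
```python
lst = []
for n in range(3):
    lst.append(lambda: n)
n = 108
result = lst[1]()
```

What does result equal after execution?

Step 1: Lambdas capture the variable n by reference, not by value.
Step 2: After the loop, n is reassigned to 108.
Step 3: lst[1]() looks up the current n = 108. result = 108

The answer is 108.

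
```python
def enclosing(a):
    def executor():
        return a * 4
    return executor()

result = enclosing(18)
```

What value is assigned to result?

Step 1: enclosing(18) binds parameter a = 18.
Step 2: executor() accesses a = 18 from enclosing scope.
Step 3: result = 18 * 4 = 72

The answer is 72.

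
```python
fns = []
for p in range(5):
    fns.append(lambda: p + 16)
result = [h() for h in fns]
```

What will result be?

Step 1: All lambdas capture p by reference. After the loop, p = 4.
Step 2: Each call returns 4 + 16 = 20.
Step 3: result = [20, 20, 20, 20, 20]

The answer is [20, 20, 20, 20, 20].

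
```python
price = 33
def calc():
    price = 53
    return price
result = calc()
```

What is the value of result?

Step 1: Global price = 33.
Step 2: calc() creates local price = 53, shadowing the global.
Step 3: Returns local price = 53. result = 53

The answer is 53.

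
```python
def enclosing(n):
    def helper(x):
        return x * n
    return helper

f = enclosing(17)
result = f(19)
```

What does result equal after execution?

Step 1: enclosing(17) creates a closure capturing n = 17.
Step 2: f(19) computes 19 * 17 = 323.
Step 3: result = 323

The answer is 323.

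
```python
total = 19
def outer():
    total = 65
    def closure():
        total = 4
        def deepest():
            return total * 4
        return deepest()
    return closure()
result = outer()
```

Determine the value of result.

Step 1: deepest() looks up total through LEGB: not local, finds total = 4 in enclosing closure().
Step 2: Returns 4 * 4 = 16.
Step 3: result = 16

The answer is 16.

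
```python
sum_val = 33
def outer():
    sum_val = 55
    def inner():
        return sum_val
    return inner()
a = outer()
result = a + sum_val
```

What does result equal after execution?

Step 1: outer() has local sum_val = 55. inner() reads from enclosing.
Step 2: outer() returns 55. Global sum_val = 33 unchanged.
Step 3: result = 55 + 33 = 88

The answer is 88.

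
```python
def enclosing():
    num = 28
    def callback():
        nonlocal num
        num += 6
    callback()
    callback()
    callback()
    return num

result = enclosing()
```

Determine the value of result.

Step 1: num starts at 28.
Step 2: callback() is called 3 times, each adding 6.
Step 3: num = 28 + 6 * 3 = 46

The answer is 46.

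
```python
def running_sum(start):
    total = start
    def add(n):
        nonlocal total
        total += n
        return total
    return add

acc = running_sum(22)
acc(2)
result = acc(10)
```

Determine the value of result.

Step 1: running_sum(22) creates closure with total = 22.
Step 2: First acc(2): total = 22 + 2 = 24.
Step 3: Second acc(10): total = 24 + 10 = 34. result = 34

The answer is 34.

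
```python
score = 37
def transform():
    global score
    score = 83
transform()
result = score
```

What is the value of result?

Step 1: score = 37 globally.
Step 2: transform() declares global score and sets it to 83.
Step 3: After transform(), global score = 83. result = 83

The answer is 83.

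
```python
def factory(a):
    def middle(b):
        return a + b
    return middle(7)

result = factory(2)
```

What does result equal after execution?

Step 1: factory(2) passes a = 2.
Step 2: middle(7) has b = 7, reads a = 2 from enclosing.
Step 3: result = 2 + 7 = 9

The answer is 9.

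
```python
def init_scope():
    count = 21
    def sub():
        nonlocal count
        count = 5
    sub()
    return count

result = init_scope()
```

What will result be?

Step 1: init_scope() sets count = 21.
Step 2: sub() uses nonlocal to reassign count = 5.
Step 3: result = 5

The answer is 5.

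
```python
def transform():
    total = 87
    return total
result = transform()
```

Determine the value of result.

Step 1: transform() defines total = 87 in its local scope.
Step 2: return total finds the local variable total = 87.
Step 3: result = 87

The answer is 87.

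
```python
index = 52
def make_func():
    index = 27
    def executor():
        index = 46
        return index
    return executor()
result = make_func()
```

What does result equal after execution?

Step 1: Three scopes define index: global (52), make_func (27), executor (46).
Step 2: executor() has its own local index = 46, which shadows both enclosing and global.
Step 3: result = 46 (local wins in LEGB)

The answer is 46.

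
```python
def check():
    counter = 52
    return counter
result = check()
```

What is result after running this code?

Step 1: check() defines counter = 52 in its local scope.
Step 2: return counter finds the local variable counter = 52.
Step 3: result = 52

The answer is 52.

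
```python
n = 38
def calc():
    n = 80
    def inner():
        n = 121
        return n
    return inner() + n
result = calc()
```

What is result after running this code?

Step 1: calc() has local n = 80. inner() has local n = 121.
Step 2: inner() returns its local n = 121.
Step 3: calc() returns 121 + its own n (80) = 201

The answer is 201.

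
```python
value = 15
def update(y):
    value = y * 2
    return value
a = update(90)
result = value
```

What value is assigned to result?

Step 1: Global value = 15.
Step 2: update(90) creates local value = 90 * 2 = 180.
Step 3: Global value unchanged because no global keyword. result = 15

The answer is 15.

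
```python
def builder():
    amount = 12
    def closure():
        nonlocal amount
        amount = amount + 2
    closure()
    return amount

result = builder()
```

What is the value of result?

Step 1: builder() sets amount = 12.
Step 2: closure() uses nonlocal to modify amount in builder's scope: amount = 12 + 2 = 14.
Step 3: builder() returns the modified amount = 14

The answer is 14.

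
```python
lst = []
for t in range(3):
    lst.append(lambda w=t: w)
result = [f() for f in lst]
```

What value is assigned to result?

Step 1: Default arg w=t captures t at each iteration.
Step 2: Each lambda has its own default: 0, 1, ..., 2.
Step 3: result = [0, 1, 2]

The answer is [0, 1, 2].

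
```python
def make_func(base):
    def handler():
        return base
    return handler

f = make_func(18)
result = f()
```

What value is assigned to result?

Step 1: make_func(18) creates closure capturing base = 18.
Step 2: f() returns the captured base = 18.
Step 3: result = 18

The answer is 18.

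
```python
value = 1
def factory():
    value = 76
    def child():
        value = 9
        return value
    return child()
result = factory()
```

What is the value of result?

Step 1: Three scopes define value: global (1), factory (76), child (9).
Step 2: child() has its own local value = 9, which shadows both enclosing and global.
Step 3: result = 9 (local wins in LEGB)

The answer is 9.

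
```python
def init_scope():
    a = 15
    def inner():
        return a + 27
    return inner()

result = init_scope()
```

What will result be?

Step 1: init_scope() defines a = 15.
Step 2: inner() reads a = 15 from enclosing scope, returns 15 + 27 = 42.
Step 3: result = 42

The answer is 42.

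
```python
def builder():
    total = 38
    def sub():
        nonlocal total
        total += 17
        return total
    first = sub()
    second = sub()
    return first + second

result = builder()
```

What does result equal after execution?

Step 1: total starts at 38.
Step 2: First call: total = 38 + 17 = 55, returns 55.
Step 3: Second call: total = 55 + 17 = 72, returns 72.
Step 4: result = 55 + 72 = 127

The answer is 127.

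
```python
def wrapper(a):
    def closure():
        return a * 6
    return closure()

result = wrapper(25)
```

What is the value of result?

Step 1: wrapper(25) binds parameter a = 25.
Step 2: closure() accesses a = 25 from enclosing scope.
Step 3: result = 25 * 6 = 150

The answer is 150.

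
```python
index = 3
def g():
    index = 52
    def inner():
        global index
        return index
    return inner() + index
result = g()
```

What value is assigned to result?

Step 1: Global index = 3. g() shadows with local index = 52.
Step 2: inner() uses global keyword, so inner() returns global index = 3.
Step 3: g() returns 3 + 52 = 55

The answer is 55.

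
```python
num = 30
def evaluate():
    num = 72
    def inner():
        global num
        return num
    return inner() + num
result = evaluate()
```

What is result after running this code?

Step 1: Global num = 30. evaluate() shadows with local num = 72.
Step 2: inner() uses global keyword, so inner() returns global num = 30.
Step 3: evaluate() returns 30 + 72 = 102

The answer is 102.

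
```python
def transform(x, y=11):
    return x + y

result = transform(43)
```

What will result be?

Step 1: transform(43) uses default y = 11.
Step 2: Returns 43 + 11 = 54.
Step 3: result = 54

The answer is 54.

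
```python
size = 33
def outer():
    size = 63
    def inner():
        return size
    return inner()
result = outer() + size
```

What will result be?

Step 1: Global size = 33. outer() shadows with size = 63.
Step 2: inner() returns enclosing size = 63. outer() = 63.
Step 3: result = 63 + global size (33) = 96

The answer is 96.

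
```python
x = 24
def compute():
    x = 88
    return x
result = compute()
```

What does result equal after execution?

Step 1: Global x = 24.
Step 2: compute() creates local x = 88, shadowing the global.
Step 3: Returns local x = 88. result = 88

The answer is 88.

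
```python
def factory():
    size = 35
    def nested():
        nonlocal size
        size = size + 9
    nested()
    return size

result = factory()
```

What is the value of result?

Step 1: factory() sets size = 35.
Step 2: nested() uses nonlocal to modify size in factory's scope: size = 35 + 9 = 44.
Step 3: factory() returns the modified size = 44

The answer is 44.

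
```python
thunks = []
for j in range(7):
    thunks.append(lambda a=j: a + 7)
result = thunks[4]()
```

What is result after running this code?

Step 1: Default argument a=j captures j's value at definition time.
Step 2: thunks[4] was defined when j = 4, so a defaults to 4.
Step 3: result = 4 + 7 = 11 (default arg fixes the late binding issue)

The answer is 11.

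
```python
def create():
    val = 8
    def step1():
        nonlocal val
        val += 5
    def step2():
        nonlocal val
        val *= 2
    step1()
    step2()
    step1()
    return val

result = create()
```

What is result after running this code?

Step 1: val = 8.
Step 2: step1(): val = 8 + 5 = 13.
Step 3: step2(): val = 13 * 2 = 26.
Step 4: step1(): val = 26 + 5 = 31. result = 31

The answer is 31.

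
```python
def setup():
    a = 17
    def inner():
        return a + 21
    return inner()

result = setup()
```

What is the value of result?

Step 1: setup() defines a = 17.
Step 2: inner() reads a = 17 from enclosing scope, returns 17 + 21 = 38.
Step 3: result = 38

The answer is 38.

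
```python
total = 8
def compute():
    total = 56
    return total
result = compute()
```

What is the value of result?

Step 1: Global total = 8.
Step 2: compute() creates local total = 56, shadowing the global.
Step 3: Returns local total = 56. result = 56

The answer is 56.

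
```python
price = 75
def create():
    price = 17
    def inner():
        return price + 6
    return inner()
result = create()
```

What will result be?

Step 1: create() shadows global price with price = 17.
Step 2: inner() finds price = 17 in enclosing scope, computes 17 + 6 = 23.
Step 3: result = 23

The answer is 23.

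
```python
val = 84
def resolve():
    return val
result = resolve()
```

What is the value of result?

Step 1: val = 84 is defined in the global scope.
Step 2: resolve() looks up val. No local val exists, so Python checks the global scope via LEGB rule and finds val = 84.
Step 3: result = 84

The answer is 84.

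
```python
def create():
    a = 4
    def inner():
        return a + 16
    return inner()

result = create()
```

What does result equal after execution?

Step 1: create() defines a = 4.
Step 2: inner() reads a = 4 from enclosing scope, returns 4 + 16 = 20.
Step 3: result = 20

The answer is 20.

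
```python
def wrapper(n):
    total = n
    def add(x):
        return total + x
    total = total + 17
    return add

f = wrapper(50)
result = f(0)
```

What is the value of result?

Step 1: wrapper(50) sets total = 50, then total = 50 + 17 = 67.
Step 2: Closures capture by reference, so add sees total = 67.
Step 3: f(0) returns 67 + 0 = 67

The answer is 67.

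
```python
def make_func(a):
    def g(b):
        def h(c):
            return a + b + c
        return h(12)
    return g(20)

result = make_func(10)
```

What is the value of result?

Step 1: a = 10, b = 20, c = 12 across three nested scopes.
Step 2: h() accesses all three via LEGB rule.
Step 3: result = 10 + 20 + 12 = 42

The answer is 42.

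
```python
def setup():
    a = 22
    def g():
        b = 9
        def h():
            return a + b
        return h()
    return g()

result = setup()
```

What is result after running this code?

Step 1: setup() defines a = 22. g() defines b = 9.
Step 2: h() accesses both from enclosing scopes: a = 22, b = 9.
Step 3: result = 22 + 9 = 31

The answer is 31.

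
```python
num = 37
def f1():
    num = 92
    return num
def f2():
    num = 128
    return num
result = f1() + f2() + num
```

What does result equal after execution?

Step 1: Each function shadows global num with its own local.
Step 2: f1() returns 92, f2() returns 128.
Step 3: Global num = 37 is unchanged. result = 92 + 128 + 37 = 257

The answer is 257.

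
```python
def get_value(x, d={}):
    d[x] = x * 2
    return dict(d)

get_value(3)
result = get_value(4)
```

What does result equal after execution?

Step 1: Mutable default dict is shared across calls.
Step 2: First call adds 3: 6. Second call adds 4: 8.
Step 3: result = {3: 6, 4: 8}

The answer is {3: 6, 4: 8}.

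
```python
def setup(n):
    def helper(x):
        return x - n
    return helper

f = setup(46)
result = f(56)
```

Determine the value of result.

Step 1: setup(46) creates a closure capturing n = 46.
Step 2: f(56) computes 56 - 46 = 10.
Step 3: result = 10

The answer is 10.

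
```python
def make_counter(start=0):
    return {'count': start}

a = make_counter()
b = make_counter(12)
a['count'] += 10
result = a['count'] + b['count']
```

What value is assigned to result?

Step 1: make_counter() returns a new dict each call (immutable default 0).
Step 2: a = {'count': 0}, b = {'count': 12}.
Step 3: a['count'] += 10 = 10. result = 10 + 12 = 22

The answer is 22.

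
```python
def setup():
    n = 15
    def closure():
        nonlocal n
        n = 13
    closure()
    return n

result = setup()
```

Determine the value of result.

Step 1: setup() sets n = 15.
Step 2: closure() uses nonlocal to reassign n = 13.
Step 3: result = 13

The answer is 13.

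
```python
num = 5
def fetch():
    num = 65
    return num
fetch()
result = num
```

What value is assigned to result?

Step 1: num = 5 globally.
Step 2: fetch() creates a LOCAL num = 65 (no global keyword!).
Step 3: The global num is unchanged. result = 5

The answer is 5.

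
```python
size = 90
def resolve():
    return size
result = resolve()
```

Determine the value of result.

Step 1: size = 90 is defined in the global scope.
Step 2: resolve() looks up size. No local size exists, so Python checks the global scope via LEGB rule and finds size = 90.
Step 3: result = 90

The answer is 90.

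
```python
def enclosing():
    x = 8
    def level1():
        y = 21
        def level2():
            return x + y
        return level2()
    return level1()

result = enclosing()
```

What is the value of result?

Step 1: x = 8 in enclosing. y = 21 in level1.
Step 2: level2() reads x = 8 and y = 21 from enclosing scopes.
Step 3: result = 8 + 21 = 29

The answer is 29.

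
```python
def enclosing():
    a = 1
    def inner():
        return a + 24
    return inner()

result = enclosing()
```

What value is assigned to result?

Step 1: enclosing() defines a = 1.
Step 2: inner() reads a = 1 from enclosing scope, returns 1 + 24 = 25.
Step 3: result = 25

The answer is 25.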